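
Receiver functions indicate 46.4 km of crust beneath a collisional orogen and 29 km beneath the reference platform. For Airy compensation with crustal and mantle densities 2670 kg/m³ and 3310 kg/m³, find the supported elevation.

Excess crust Δ = 46.4 km − 29 km = 17.4 km, split between elevation h and root r with h + r = Δ.
Airy balance ρ_c h = (ρ_m − ρ_c) r gives r = h ρ_c/(ρ_m − ρ_c), so h (1 + ρ_c/(ρ_m − ρ_c)) = Δ, i.e. h = Δ (ρ_m − ρ_c)/ρ_m.
h = 17.4 km × 640/3310 = 3.36 km.

3.36 km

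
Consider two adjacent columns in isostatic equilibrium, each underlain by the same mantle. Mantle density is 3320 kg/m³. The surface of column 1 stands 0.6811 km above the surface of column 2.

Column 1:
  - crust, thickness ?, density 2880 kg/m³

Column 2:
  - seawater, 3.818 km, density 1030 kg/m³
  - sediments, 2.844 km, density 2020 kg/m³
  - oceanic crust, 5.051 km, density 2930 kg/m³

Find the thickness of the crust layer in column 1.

37.9 km

Take the compensation level at the base of the deeper column (depth z_c below the surface of column 1) and equate Σ ρ_i t_i down to z_c; mantle fills any gap and the z_c terms cancel.
Column 1: x×2880 + (z_c − 0 − x)×3320
Column 2: 0.6811×0 + 3.818×1030 + 2.844×2020 + 5.051×2930 + (z_c − 0.6811 − 11.713)×3320
The z_c×3320 term appears on both sides and cancels. Collect the known terms of each column as K = Σ(ρt)_known − 3320 × (depth of known layers): K_1 = 0 − 3320×0 = 0; K_2 = 24476.85 − 3320×(0.6811 + 11.713) = −16671.562.
Balance: K_1 − x×(3320 − 2880) = K_2, so x = (K_1 − K_2)/(3320 − 2880) = 16671.6/440 = 37.9 km.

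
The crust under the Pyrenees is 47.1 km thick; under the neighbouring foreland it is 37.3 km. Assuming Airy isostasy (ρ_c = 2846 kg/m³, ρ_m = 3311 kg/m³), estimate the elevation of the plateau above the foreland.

1.38 km

Excess crust Δ = 47.1 km − 37.3 km = 9.8 km, split between elevation h and root r with h + r = Δ.
Airy balance ρ_c h = (ρ_m − ρ_c) r gives r = h ρ_c/(ρ_m − ρ_c), so h (1 + ρ_c/(ρ_m − ρ_c)) = Δ, i.e. h = Δ (ρ_m − ρ_c)/ρ_m.
h = 9.8 km × 465/3311 = 1.38 km.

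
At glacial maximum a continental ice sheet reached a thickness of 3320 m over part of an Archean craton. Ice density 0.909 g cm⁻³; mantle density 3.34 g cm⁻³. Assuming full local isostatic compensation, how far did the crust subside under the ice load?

Equating mass per unit area of the two columns: the ice load ρ_ice t is balanced by mantle displaced below, ρ_m s.
s = t ρ_ice / ρ_m = 3320 m × 0.909/3.34 = 904 m.

904 m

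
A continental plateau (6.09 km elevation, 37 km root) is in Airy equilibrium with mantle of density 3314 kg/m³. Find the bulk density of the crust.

ρ_c h = (ρ_m − ρ_c) r → ρ_c (h + r) = ρ_m r → ρ_c = ρ_m r / (h + r).
ρ_c = 3314 × 37 km / (6.09 km + 37 km) = 2850 kg/m³.

2850 kg/m³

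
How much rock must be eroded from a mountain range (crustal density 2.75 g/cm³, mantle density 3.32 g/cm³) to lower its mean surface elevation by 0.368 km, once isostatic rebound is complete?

2.14 km

Net drop Δ = e − u = e − e ρ_c/ρ_m = e (ρ_m − ρ_c)/ρ_m.
e = Δ ρ_m/(ρ_m − ρ_c) = 0.368 km × 3.32/0.57 = 2.14 km.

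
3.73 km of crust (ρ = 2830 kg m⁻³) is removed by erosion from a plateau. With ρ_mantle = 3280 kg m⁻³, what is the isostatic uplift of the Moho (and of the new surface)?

3.22 km

Unloading: uplift u = e ρ_c/ρ_m = 3.73 km × 2830/3280 = 3.22 km.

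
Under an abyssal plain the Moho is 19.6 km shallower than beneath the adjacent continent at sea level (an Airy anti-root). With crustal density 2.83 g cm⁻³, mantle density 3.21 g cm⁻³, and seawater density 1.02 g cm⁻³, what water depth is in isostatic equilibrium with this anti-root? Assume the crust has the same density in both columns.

Replacing a thickness d of crust by seawater at the top must be balanced by replacing crust with mantle at the base: d (ρ_c − ρ_w) = a (ρ_m − ρ_c).
d = a (ρ_m − ρ_c)/(ρ_c − ρ_w) = 19.6 km × 0.38/1.81 = 4.11 km.

4.11 km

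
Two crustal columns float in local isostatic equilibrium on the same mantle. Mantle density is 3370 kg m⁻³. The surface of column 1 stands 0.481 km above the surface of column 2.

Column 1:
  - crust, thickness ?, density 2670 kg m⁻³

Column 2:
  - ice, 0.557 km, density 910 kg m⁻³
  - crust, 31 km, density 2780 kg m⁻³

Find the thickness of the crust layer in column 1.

Take the compensation level at the base of the deeper column (depth z_c below the surface of column 1) and equate Σ ρ_i t_i down to z_c; mantle fills any gap and the z_c terms cancel.
Column 1: x×2670 + (z_c − 0 − x)×3370
Column 2: 0.481×0 + 0.557×910 + 31×2780 + (z_c − 0.481 − 31.557)×3370
The z_c×3370 term appears on both sides and cancels. Collect the known terms of each column as K = Σ(ρt)_known − 3370 × (depth of known layers): K_1 = 0 − 3370×0 = 0; K_2 = 86686.87 − 3370×(0.481 + 31.557) = −21281.19.
Balance: K_1 − x×(3370 − 2670) = K_2, so x = (K_1 − K_2)/(3370 − 2670) = 21281.2/700 = 30.4 km.

30.4 km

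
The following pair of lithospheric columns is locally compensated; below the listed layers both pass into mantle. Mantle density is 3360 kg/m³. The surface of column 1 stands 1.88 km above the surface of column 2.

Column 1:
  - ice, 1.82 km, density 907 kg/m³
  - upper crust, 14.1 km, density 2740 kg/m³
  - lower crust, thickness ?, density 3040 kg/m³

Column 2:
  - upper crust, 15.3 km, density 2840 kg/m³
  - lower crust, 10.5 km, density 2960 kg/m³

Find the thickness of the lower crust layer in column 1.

Take the compensation level at the base of the deeper column (depth z_c below the surface of column 1) and equate Σ ρ_i t_i down to z_c; mantle fills any gap and the z_c terms cancel.
Column 1: 1.82×907 + 14.1×2740 + x×3040 + (z_c − 15.92 − x)×3360
Column 2: 1.88×0 + 15.3×2840 + 10.5×2960 + (z_c − 1.88 − 25.8)×3360
The z_c×3360 term appears on both sides and cancels. Collect the known terms of each column as K = Σ(ρt)_known − 3360 × (depth of known layers): K_1 = 40284.74 − 3360×15.92 = −13206.46; K_2 = 74532 − 3360×(1.88 + 25.8) = −18472.8.
Balance: K_1 − x×(3360 − 3040) = K_2, so x = (K_1 − K_2)/(3360 − 3040) = 5266.34/320 = 16.5 km.

16.5 km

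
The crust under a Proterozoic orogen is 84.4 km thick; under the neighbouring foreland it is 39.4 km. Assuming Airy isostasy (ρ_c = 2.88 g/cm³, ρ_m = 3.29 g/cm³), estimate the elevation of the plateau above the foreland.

Excess crust Δ = 84.4 km − 39.4 km = 45 km, split between elevation h and root r with h + r = Δ.
Airy balance ρ_c h = (ρ_m − ρ_c) r gives r = h ρ_c/(ρ_m − ρ_c), so h (1 + ρ_c/(ρ_m − ρ_c)) = Δ, i.e. h = Δ (ρ_m − ρ_c)/ρ_m.
h = 45 km × 0.41/3.29 = 5.61 km.

5.61 km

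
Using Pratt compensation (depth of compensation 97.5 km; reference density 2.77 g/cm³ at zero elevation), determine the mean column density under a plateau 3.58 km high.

Pratt balance: ρ_ref D = ρ (D + h).
ρ = ρ_ref D/(D + h) = 2.77 × 97.5 km/(97.5 km + 3.58 km) = 2.67 g/cm³.

2.67 g/cm³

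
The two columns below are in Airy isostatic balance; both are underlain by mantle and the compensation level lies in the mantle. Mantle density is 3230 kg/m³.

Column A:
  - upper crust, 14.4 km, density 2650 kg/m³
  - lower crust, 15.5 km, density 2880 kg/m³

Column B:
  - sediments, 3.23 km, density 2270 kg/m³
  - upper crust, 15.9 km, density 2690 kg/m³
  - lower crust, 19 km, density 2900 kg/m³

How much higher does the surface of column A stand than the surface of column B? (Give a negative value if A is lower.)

For any compensation level in the mantle, the mantle terms cancel and isostasy reduces to e = (Σt_A − Σt_B) − (Σ(ρt)_A − Σ(ρt)_B) / ρ_m.
Σt_A = 29.9 km; Σt_B = 38.13 km; Σ(ρt)_A = 82800; Σ(ρt)_B = 105203.1 (in km·kg/m³).
e = (29.9 − 38.13) − (82800 − 105203.1) / 3230 = −1.29 km.

−1.29 km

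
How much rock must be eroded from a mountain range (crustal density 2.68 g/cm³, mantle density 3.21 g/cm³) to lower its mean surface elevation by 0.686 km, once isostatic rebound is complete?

4.15 km

Net drop Δ = e − u = e − e ρ_c/ρ_m = e (ρ_m − ρ_c)/ρ_m.
e = Δ ρ_m/(ρ_m − ρ_c) = 0.686 km × 3.21/0.53 = 4.15 km.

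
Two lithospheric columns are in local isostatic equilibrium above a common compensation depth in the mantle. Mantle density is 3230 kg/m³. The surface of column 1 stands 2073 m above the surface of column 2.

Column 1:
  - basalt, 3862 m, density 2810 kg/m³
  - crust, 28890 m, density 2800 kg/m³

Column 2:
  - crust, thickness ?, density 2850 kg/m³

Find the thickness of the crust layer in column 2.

19300 m

Take the compensation level at the base of the deeper column (depth z_c below the surface of column 1) and equate Σ ρ_i t_i down to z_c; mantle fills any gap and the z_c terms cancel.
Column 1: 3862×2810 + 28890×2800 + (z_c − 32752)×3230
Column 2: 2073×0 + x×2850 + (z_c − 2073 − 0 − x)×3230
The z_c×3230 term appears on both sides and cancels. Collect the known terms of each column as K = Σ(ρt)_known − 3230 × (depth of known layers): K_1 = 91744220 − 3230×32752 = −14044740; K_2 = 0 − 3230×(2073 + 0) = −6695790.
Balance: K_1 = K_2 − x×(3230 − 2850), so x = (K_2 − K_1)/(3230 − 2850) = 7348950/380 = 19300 m.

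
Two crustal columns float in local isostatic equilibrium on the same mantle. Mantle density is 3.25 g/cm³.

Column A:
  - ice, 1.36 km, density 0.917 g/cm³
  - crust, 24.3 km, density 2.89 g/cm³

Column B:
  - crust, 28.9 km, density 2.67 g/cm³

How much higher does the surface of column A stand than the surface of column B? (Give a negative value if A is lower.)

−1.49 km

For any compensation level in the mantle, the mantle terms cancel and isostasy reduces to e = (Σt_A − Σt_B) − (Σ(ρt)_A − Σ(ρt)_B) / ρ_m.
Σt_A = 25.66 km; Σt_B = 28.9 km; Σ(ρt)_A = 71.47412; Σ(ρt)_B = 77.163 (in km·g/cm³).
e = (25.66 − 28.9) − (71.47412 − 77.163) / 3.25 = −1.49 km.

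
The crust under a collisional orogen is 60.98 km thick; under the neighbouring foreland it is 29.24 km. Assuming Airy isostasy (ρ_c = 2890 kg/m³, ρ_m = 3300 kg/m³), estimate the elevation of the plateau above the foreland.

Excess crust Δ = 60.98 km − 29.24 km = 31.74 km, split between elevation h and root r with h + r = Δ.
Airy balance ρ_c h = (ρ_m − ρ_c) r gives r = h ρ_c/(ρ_m − ρ_c), so h (1 + ρ_c/(ρ_m − ρ_c)) = Δ, i.e. h = Δ (ρ_m − ρ_c)/ρ_m.
h = 31.74 km × 410/3300 = 3.94 km.

3.94 km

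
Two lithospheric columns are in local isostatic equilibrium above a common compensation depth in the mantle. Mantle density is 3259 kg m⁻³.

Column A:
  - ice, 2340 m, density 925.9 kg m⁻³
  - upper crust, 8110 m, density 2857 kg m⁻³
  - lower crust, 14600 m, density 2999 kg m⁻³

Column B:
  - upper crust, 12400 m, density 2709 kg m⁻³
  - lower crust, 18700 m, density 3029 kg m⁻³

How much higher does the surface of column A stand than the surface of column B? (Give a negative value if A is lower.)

428 m

For any compensation level in the mantle, the mantle terms cancel and isostasy reduces to e = (Σt_A − Σt_B) − (Σ(ρt)_A − Σ(ρt)_B) / ρ_m.
Σt_A = 25050 m; Σt_B = 31100 m; Σ(ρt)_A = 69122276; Σ(ρt)_B = 90233900 (in m·kg m⁻³).
e = (25050 − 31100) − (69122276 − 90233900) / 3259 = 428 m.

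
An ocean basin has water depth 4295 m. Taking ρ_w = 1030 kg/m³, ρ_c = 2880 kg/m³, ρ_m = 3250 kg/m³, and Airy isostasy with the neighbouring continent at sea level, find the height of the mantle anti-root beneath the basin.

21500 m

In Airy isostatic equilibrium: replacing crust with seawater at the top is compensated by replacing crust with mantle at the base: d (ρ_c − ρ_w) = a (ρ_m − ρ_c).
a = d (ρ_c − ρ_w)/(ρ_m − ρ_c) = 4295 m × 1850/370 = 21500 m.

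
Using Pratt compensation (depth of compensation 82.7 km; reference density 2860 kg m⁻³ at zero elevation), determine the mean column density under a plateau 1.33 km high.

Pratt balance: ρ_ref D = ρ (D + h).
ρ = ρ_ref D/(D + h) = 2860 × 82.7 km/(82.7 km + 1.33 km) = 2810 kg m⁻³.

2810 kg m⁻³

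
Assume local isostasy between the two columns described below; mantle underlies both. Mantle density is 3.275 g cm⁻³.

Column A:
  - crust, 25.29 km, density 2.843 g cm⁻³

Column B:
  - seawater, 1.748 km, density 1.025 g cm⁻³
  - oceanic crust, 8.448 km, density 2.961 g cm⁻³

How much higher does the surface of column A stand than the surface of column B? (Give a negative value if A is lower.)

1.33 km

For any compensation level in the mantle, the mantle terms cancel and isostasy reduces to e = (Σt_A − Σt_B) − (Σ(ρt)_A − Σ(ρt)_B) / ρ_m.
Σt_A = 25.29 km; Σt_B = 10.196 km; Σ(ρt)_A = 71.89947; Σ(ρt)_B = 26.806228 (in km·g cm⁻³).
e = (25.29 − 10.196) − (71.89947 − 26.806228) / 3.275 = 1.33 km.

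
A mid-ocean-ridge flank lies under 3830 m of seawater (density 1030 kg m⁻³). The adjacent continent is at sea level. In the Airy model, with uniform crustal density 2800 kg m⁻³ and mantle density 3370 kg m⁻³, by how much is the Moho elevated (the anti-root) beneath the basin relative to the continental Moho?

11900 m

By Archimedes' principle applied to the lithosphere: replacing crust with seawater at the top is compensated by replacing crust with mantle at the base: d (ρ_c − ρ_w) = a (ρ_m − ρ_c).
a = d (ρ_c − ρ_w)/(ρ_m − ρ_c) = 3830 m × 1770/570 = 11900 m.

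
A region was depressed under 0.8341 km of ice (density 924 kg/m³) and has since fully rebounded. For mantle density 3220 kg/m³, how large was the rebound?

Removing the load lets mantle flow back in; uplift u satisfies ρ_ice t = ρ_m u.
u = t ρ_ice/ρ_m = 0.8341 km × 924/3220 = 0.239 km.

0.239 km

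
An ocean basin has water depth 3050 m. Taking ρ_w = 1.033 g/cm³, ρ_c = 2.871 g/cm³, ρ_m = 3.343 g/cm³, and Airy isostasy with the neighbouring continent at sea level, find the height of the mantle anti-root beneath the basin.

By Archimedes' principle applied to the lithosphere: replacing crust with seawater at the top is compensated by replacing crust with mantle at the base: d (ρ_c − ρ_w) = a (ρ_m − ρ_c).
a = d (ρ_c − ρ_w)/(ρ_m − ρ_c) = 3050 m × 1.838/0.472 = 11900 m.

11900 m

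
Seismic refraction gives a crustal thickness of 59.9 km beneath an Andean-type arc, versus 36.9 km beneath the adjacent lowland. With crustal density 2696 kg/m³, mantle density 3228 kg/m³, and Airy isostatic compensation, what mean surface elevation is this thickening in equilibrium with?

3.79 km

Excess crust Δ = 59.9 km − 36.9 km = 23 km, split between elevation h and root r with h + r = Δ.
Airy balance ρ_c h = (ρ_m − ρ_c) r gives r = h ρ_c/(ρ_m − ρ_c), so h (1 + ρ_c/(ρ_m − ρ_c)) = Δ, i.e. h = Δ (ρ_m − ρ_c)/ρ_m.
h = 23 km × 532/3228 = 3.79 km.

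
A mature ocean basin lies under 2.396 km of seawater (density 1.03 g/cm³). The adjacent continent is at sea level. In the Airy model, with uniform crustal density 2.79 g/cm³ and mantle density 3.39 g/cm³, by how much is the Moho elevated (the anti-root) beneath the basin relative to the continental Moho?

Balancing pressure at the compensation depth: replacing crust with seawater at the top is compensated by replacing crust with mantle at the base: d (ρ_c − ρ_w) = a (ρ_m − ρ_c).
a = d (ρ_c − ρ_w)/(ρ_m − ρ_c) = 2.396 km × 1.76/0.6 = 7.03 km.

7.03 km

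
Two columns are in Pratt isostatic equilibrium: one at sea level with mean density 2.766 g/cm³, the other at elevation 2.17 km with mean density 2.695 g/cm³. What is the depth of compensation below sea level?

82.4 km

ρ_ref D = ρ (D + h) → D (ρ_ref − ρ) = ρ h.
D = ρ h/(ρ_ref − ρ) = 2.695 × 2.17 km/(2.766 − 2.695) = 82.4 km.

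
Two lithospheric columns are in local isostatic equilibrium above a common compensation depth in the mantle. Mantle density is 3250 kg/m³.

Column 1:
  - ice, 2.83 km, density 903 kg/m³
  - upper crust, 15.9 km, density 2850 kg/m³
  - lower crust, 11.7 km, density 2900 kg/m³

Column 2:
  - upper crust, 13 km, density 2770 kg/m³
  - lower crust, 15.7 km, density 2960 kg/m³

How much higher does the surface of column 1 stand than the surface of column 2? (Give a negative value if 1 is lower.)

For any compensation level in the mantle, the mantle terms cancel and isostasy reduces to e = (Σt_1 − Σt_2) − (Σ(ρt)_1 − Σ(ρt)_2) / ρ_m.
Σt_1 = 30.43 km; Σt_2 = 28.7 km; Σ(ρt)_1 = 81800.49; Σ(ρt)_2 = 82482 (in km·kg/m³).
e = (30.43 − 28.7) − (81800.49 − 82482) / 3250 = 1.94 km.

1.94 km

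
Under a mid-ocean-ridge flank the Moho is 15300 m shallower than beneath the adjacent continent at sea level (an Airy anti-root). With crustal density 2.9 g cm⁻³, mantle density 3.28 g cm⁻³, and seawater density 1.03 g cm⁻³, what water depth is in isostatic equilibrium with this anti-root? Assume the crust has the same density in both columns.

Replacing a thickness d of crust by seawater at the top must be balanced by replacing crust with mantle at the base: d (ρ_c − ρ_w) = a (ρ_m − ρ_c).
d = a (ρ_m − ρ_c)/(ρ_c − ρ_w) = 15300 m × 0.38/1.87 = 3110 m.

3110 m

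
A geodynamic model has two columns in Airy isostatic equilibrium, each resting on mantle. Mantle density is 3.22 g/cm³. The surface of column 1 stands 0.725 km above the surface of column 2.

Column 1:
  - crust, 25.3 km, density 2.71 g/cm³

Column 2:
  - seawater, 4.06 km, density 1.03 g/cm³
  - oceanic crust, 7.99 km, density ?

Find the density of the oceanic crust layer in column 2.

3.01 g/cm³

Take the compensation level at the base of the deeper column (depth z_c below the surface of column 1) and equate Σ ρ_i t_i down to z_c; mantle fills any gap and the z_c terms cancel.
Column 1: 25.3×2.71 + (z_c − 25.3)×3.22
Column 2: 0.725×0 + 4.06×1.03 + 7.99×ρ + (z_c − 0.725 − 12.05)×3.22
The z_c×3.22 term appears on both sides and cancels. Collect the known terms of each column as K = Σ(ρt)_known − 3.22 × (depth of known layers): K_1 = 68.563 − 3.22×25.3 = −12.903; K_2 = 4.1818 − 3.22×(0.725 + 12.05) = −36.9537.
Balance: K_1 = K_2 + 7.99×ρ, so ρ = (K_1 − K_2)/7.99 = 24.0507/7.99 = 3.01 g/cm³.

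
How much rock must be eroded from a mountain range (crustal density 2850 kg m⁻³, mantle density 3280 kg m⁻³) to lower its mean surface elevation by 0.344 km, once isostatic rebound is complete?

2.62 km

Net drop Δ = e − u = e − e ρ_c/ρ_m = e (ρ_m − ρ_c)/ρ_m.
e = Δ ρ_m/(ρ_m − ρ_c) = 0.344 km × 3280/430 = 2.62 km.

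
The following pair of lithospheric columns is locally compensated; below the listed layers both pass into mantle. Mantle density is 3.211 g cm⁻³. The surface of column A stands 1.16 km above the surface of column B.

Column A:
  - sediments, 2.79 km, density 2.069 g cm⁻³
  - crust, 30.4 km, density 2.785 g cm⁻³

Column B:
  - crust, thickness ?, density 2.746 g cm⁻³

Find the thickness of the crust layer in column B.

Take the compensation level at the base of the deeper column (depth z_c below the surface of column A) and equate Σ ρ_i t_i down to z_c; mantle fills any gap and the z_c terms cancel.
Column A: 2.79×2.069 + 30.4×2.785 + (z_c − 33.19)×3.211
Column B: 1.16×0 + x×2.746 + (z_c − 1.16 − 0 − x)×3.211
The z_c×3.211 term appears on both sides and cancels. Collect the known terms of each column as K = Σ(ρt)_known − 3.211 × (depth of known layers): K_A = 90.43651 − 3.211×33.19 = −16.13658; K_B = 0 − 3.211×(1.16 + 0) = −3.72476.
Balance: K_A = K_B − x×(3.211 − 2.746), so x = (K_B − K_A)/(3.211 − 2.746) = 12.4118/0.465 = 26.7 km.

26.7 km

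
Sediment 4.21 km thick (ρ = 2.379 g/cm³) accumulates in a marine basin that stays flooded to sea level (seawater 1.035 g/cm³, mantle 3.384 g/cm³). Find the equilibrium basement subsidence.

Submarine loading: the sediment displaces seawater, and the subsidence is in turn flooded, so s (ρ_m − ρ_w) = t (ρ_sed − ρ_w).
s = 4.21 km × (2.379 − 1.035) / (3.384 − 1.035) = 2.41 km.

2.41 km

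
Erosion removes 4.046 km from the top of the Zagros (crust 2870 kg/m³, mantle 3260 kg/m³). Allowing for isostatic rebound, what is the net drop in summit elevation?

Rebound u = e ρ_c/ρ_m = 4.046 km × 2870/3260 = 3.562 km.
Net surface drop = e − u = 4.046 km − 3.562 km = e (ρ_m − ρ_c)/ρ_m = 0.484 km.

0.484 km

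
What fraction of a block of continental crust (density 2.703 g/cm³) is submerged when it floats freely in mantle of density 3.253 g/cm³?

0.831

Submerged fraction = ρ_obj/ρ_fluid = 2.703/3.253 = 0.831.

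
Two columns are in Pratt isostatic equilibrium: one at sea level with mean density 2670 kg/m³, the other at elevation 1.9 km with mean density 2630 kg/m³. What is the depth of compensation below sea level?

ρ_ref D = ρ (D + h) → D (ρ_ref − ρ) = ρ h.
D = ρ h/(ρ_ref − ρ) = 2630 × 1.9 km/(2670 − 2630) = 125 km.

125 km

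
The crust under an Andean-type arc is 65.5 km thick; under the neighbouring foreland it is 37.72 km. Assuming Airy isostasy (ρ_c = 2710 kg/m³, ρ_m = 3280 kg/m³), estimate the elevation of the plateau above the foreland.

4.83 km

Excess crust Δ = 65.5 km − 37.72 km = 27.78 km, split between elevation h and root r with h + r = Δ.
Airy balance ρ_c h = (ρ_m − ρ_c) r gives r = h ρ_c/(ρ_m − ρ_c), so h (1 + ρ_c/(ρ_m − ρ_c)) = Δ, i.e. h = Δ (ρ_m − ρ_c)/ρ_m.
h = 27.78 km × 570/3280 = 4.83 km.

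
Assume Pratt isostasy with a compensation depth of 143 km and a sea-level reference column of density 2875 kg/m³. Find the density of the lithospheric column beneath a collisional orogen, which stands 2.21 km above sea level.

2830 kg/m³

Pratt balance: ρ_ref D = ρ (D + h).
ρ = ρ_ref D/(D + h) = 2875 × 143 km/(143 km + 2.21 km) = 2830 kg/m³.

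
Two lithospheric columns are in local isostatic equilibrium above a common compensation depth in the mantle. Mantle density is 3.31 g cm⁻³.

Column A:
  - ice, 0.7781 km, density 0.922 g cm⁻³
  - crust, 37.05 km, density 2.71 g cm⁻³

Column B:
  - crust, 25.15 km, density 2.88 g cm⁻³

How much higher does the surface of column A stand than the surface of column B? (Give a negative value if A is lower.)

4.01 km

For any compensation level in the mantle, the mantle terms cancel and isostasy reduces to e = (Σt_A − Σt_B) − (Σ(ρt)_A − Σ(ρt)_B) / ρ_m.
Σt_A = 37.8281 km; Σt_B = 25.15 km; Σ(ρt)_A = 101.122908; Σ(ρt)_B = 72.432 (in km·g cm⁻³).
e = (37.8281 − 25.15) − (101.122908 − 72.432) / 3.31 = 4.01 km.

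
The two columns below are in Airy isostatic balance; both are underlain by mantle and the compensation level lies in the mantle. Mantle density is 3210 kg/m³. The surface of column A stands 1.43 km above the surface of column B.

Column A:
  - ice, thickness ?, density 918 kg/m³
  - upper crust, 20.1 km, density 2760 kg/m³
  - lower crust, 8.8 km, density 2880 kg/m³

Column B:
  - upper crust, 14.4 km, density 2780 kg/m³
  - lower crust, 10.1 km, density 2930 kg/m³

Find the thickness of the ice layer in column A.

Take the compensation level at the base of the deeper column (depth z_c below the surface of column A) and equate Σ ρ_i t_i down to z_c; mantle fills any gap and the z_c terms cancel.
Column A: x×918 + 20.1×2760 + 8.8×2880 + (z_c − 28.9 − x)×3210
Column B: 1.43×0 + 14.4×2780 + 10.1×2930 + (z_c − 1.43 − 24.5)×3210
The z_c×3210 term appears on both sides and cancels. Collect the known terms of each column as K = Σ(ρt)_known − 3210 × (depth of known layers): K_A = 80820 − 3210×28.9 = −11949; K_B = 69625 − 3210×(1.43 + 24.5) = −13610.3.
Balance: K_A − x×(3210 − 918) = K_B, so x = (K_A − K_B)/(3210 − 918) = 1661.3/2292 = 0.725 km.

0.725 km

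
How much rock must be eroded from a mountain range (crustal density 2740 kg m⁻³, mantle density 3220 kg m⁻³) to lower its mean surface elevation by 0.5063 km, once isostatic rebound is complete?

3.4 km

Net drop Δ = e − u = e − e ρ_c/ρ_m = e (ρ_m − ρ_c)/ρ_m.
e = Δ ρ_m/(ρ_m − ρ_c) = 0.5063 km × 3220/480 = 3.4 km.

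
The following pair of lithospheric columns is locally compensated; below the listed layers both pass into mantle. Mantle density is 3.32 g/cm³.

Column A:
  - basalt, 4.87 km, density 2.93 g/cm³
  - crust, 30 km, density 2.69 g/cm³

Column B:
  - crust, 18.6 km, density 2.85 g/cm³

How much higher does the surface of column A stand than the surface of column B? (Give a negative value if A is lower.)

3.63 km

For any compensation level in the mantle, the mantle terms cancel and isostasy reduces to e = (Σt_A − Σt_B) − (Σ(ρt)_A − Σ(ρt)_B) / ρ_m.
Σt_A = 34.87 km; Σt_B = 18.6 km; Σ(ρt)_A = 94.9691; Σ(ρt)_B = 53.01 (in km·g/cm³).
e = (34.87 − 18.6) − (94.9691 − 53.01) / 3.32 = 3.63 km.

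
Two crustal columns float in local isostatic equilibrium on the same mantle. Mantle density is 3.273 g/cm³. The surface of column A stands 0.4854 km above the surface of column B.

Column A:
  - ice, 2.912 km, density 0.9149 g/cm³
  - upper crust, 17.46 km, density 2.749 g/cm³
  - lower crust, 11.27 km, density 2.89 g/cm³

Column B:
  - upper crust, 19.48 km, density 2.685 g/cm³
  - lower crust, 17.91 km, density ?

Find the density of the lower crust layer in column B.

Take the compensation level at the base of the deeper column (depth z_c below the surface of column A) and equate Σ ρ_i t_i down to z_c; mantle fills any gap and the z_c terms cancel.
Column A: 2.912×0.9149 + 17.46×2.749 + 11.27×2.89 + (z_c − 31.642)×3.273
Column B: 0.4854×0 + 19.48×2.685 + 17.91×ρ + (z_c − 0.4854 − 37.39)×3.273
The z_c×3.273 term appears on both sides and cancels. Collect the known terms of each column as K = Σ(ρt)_known − 3.273 × (depth of known layers): K_A = 83.2320288 − 3.273×31.642 = −20.3322372; K_B = 52.3038 − 3.273×(0.4854 + 37.39) = −71.6623842.
Balance: K_A = K_B + 17.91×ρ, so ρ = (K_A − K_B)/17.91 = 51.3301/17.91 = 2.87 g/cm³.

2.87 g/cm³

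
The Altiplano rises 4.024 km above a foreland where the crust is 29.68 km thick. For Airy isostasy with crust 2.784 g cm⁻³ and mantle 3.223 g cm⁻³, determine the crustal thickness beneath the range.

59.2 km

Root depth r = h ρ_c / (ρ_m − ρ_c) = 4.024 km × 2.784 / 0.439 = 25.52 km.
Total thickness = T + h + r = 29.68 km + 4.024 km + 25.52 km = 59.2 km.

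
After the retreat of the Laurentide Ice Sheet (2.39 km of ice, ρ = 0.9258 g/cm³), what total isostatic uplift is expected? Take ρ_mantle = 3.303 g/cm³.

Removing the load lets mantle flow back in; uplift u satisfies ρ_ice t = ρ_m u.
u = t ρ_ice/ρ_m = 2.39 km × 0.9258/3.303 = 0.67 km.

0.67 km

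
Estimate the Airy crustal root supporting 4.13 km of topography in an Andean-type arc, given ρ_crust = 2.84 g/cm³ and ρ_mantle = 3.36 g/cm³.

22.6 km

Equating mass per unit area of the two columns: the weight of the topography is balanced by the buoyancy of the root, ρ_c h = (ρ_m − ρ_c) r.
r = h · ρ_c / (ρ_m − ρ_c) = 4.13 km × 2.84 / (3.36 − 2.84) = 22.6 km.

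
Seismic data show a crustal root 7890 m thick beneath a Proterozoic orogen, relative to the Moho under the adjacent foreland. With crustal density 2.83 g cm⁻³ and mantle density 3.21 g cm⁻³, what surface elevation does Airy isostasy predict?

By Archimedes' principle applied to the lithosphere: ρ_c h = (ρ_m − ρ_c) r.
h = r (ρ_m − ρ_c) / ρ_c = 7890 m × (3.21 − 2.83) / 2.83 = 1060 m.

1060 m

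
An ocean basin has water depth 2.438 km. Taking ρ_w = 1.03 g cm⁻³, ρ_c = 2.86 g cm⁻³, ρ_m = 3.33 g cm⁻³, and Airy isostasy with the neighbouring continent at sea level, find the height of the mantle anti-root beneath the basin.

For local isostatic compensation: replacing crust with seawater at the top is compensated by replacing crust with mantle at the base: d (ρ_c − ρ_w) = a (ρ_m − ρ_c).
a = d (ρ_c − ρ_w)/(ρ_m − ρ_c) = 2.438 km × 1.83/0.47 = 9.49 km.

9.49 km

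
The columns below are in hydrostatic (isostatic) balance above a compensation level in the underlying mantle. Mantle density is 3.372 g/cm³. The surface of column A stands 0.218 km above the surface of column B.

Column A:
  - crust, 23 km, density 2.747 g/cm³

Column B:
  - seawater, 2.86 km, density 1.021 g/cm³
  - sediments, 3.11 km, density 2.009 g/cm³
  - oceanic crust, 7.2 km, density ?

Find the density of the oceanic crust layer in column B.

3 g/cm³

Take the compensation level at the base of the deeper column (depth z_c below the surface of column A) and equate Σ ρ_i t_i down to z_c; mantle fills any gap and the z_c terms cancel.
Column A: 23×2.747 + (z_c − 23)×3.372
Column B: 0.218×0 + 2.86×1.021 + 3.11×2.009 + 7.2×ρ + (z_c − 0.218 − 13.17)×3.372
The z_c×3.372 term appears on both sides and cancels. Collect the known terms of each column as K = Σ(ρt)_known − 3.372 × (depth of known layers): K_A = 63.181 − 3.372×23 = −14.375; K_B = 9.16805 − 3.372×(0.218 + 13.17) = −35.976286.
Balance: K_A = K_B + 7.2×ρ, so ρ = (K_A − K_B)/7.2 = 21.6013/7.2 = 3 g/cm³.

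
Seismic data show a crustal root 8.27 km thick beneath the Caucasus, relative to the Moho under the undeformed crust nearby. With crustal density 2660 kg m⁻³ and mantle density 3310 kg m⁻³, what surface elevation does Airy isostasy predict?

2.02 km

For local isostatic compensation: ρ_c h = (ρ_m − ρ_c) r.
h = r (ρ_m − ρ_c) / ρ_c = 8.27 km × (3310 − 2660) / 2660 = 2.02 km.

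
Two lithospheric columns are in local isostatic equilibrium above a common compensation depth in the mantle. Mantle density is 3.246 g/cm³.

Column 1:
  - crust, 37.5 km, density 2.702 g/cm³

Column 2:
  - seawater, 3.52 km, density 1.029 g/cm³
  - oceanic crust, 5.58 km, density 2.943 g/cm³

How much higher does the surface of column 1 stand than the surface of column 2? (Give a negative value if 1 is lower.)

For any compensation level in the mantle, the mantle terms cancel and isostasy reduces to e = (Σt_1 − Σt_2) − (Σ(ρt)_1 − Σ(ρt)_2) / ρ_m.
Σt_1 = 37.5 km; Σt_2 = 9.1 km; Σ(ρt)_1 = 101.325; Σ(ρt)_2 = 20.04402 (in km·g/cm³).
e = (37.5 − 9.1) − (101.325 − 20.04402) / 3.246 = 3.36 km.

3.36 km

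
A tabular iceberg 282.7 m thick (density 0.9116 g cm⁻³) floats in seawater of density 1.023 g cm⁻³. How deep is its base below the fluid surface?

Draft d = t ρ_obj/ρ_fluid = 282.7 m × 0.9116/1.023 = 252 m.

252 m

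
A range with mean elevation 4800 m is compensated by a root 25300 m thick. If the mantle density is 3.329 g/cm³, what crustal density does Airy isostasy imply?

ρ_c h = (ρ_m − ρ_c) r → ρ_c (h + r) = ρ_m r → ρ_c = ρ_m r / (h + r).
ρ_c = 3.329 × 25300 m / (4800 m + 25300 m) = 2.8 g/cm³.

2.8 g/cm³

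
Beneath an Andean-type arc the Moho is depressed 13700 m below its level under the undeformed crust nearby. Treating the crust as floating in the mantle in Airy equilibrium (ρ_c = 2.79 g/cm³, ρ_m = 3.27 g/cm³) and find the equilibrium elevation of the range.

2360 m

By Archimedes' principle applied to the lithosphere: ρ_c h = (ρ_m − ρ_c) r.
h = r (ρ_m − ρ_c) / ρ_c = 13700 m × (3.27 − 2.79) / 2.79 = 2360 m.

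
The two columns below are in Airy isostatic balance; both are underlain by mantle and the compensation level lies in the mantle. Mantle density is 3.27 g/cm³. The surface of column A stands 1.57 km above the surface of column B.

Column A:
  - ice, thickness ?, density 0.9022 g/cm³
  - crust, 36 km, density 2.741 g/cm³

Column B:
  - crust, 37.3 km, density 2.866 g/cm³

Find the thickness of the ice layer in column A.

0.49 km

Take the compensation level at the base of the deeper column (depth z_c below the surface of column A) and equate Σ ρ_i t_i down to z_c; mantle fills any gap and the z_c terms cancel.
Column A: x×0.9022 + 36×2.741 + (z_c − 36 − x)×3.27
Column B: 1.57×0 + 37.3×2.866 + (z_c − 1.57 − 37.3)×3.27
The z_c×3.27 term appears on both sides and cancels. Collect the known terms of each column as K = Σ(ρt)_known − 3.27 × (depth of known layers): K_A = 98.676 − 3.27×36 = −19.044; K_B = 106.9018 − 3.27×(1.57 + 37.3) = −20.2031.
Balance: K_A − x×(3.27 − 0.9022) = K_B, so x = (K_A − K_B)/(3.27 − 0.9022) = 1.1591/2.3678 = 0.49 km.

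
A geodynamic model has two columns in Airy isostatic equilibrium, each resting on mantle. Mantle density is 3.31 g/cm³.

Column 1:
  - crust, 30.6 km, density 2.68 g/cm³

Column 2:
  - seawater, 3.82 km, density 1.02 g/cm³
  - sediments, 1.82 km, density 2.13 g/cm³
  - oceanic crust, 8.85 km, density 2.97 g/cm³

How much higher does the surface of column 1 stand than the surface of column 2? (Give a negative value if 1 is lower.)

1.62 km

For any compensation level in the mantle, the mantle terms cancel and isostasy reduces to e = (Σt_1 − Σt_2) − (Σ(ρt)_1 − Σ(ρt)_2) / ρ_m.
Σt_1 = 30.6 km; Σt_2 = 14.49 km; Σ(ρt)_1 = 82.008; Σ(ρt)_2 = 34.0575 (in km·g/cm³).
e = (30.6 − 14.49) − (82.008 − 34.0575) / 3.31 = 1.62 km.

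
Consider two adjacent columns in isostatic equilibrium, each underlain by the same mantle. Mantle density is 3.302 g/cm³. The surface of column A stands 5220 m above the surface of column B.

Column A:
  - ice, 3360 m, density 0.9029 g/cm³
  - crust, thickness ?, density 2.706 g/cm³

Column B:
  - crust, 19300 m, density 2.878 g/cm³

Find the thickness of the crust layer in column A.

29100 m

Take the compensation level at the base of the deeper column (depth z_c below the surface of column A) and equate Σ ρ_i t_i down to z_c; mantle fills any gap and the z_c terms cancel.
Column A: 3360×0.9029 + x×2.706 + (z_c − 3360 − x)×3.302
Column B: 5220×0 + 19300×2.878 + (z_c − 5220 − 19300)×3.302
The z_c×3.302 term appears on both sides and cancels. Collect the known terms of each column as K = Σ(ρt)_known − 3.302 × (depth of known layers): K_A = 3033.744 − 3.302×3360 = −8060.976; K_B = 55545.4 − 3.302×(5220 + 19300) = −25419.64.
Balance: K_A − x×(3.302 − 2.706) = K_B, so x = (K_A − K_B)/(3.302 − 2.706) = 17358.7/0.596 = 29100 m.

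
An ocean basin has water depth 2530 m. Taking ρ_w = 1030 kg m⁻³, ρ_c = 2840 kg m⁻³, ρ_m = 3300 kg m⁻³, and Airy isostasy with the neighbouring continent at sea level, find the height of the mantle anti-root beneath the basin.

9960 m

In Airy isostatic equilibrium: replacing crust with seawater at the top is compensated by replacing crust with mantle at the base: d (ρ_c − ρ_w) = a (ρ_m − ρ_c).
a = d (ρ_c − ρ_w)/(ρ_m − ρ_c) = 2530 m × 1810/460 = 9960 m.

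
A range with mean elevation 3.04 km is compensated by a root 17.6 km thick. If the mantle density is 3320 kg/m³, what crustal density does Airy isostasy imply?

2830 kg/m³

ρ_c h = (ρ_m − ρ_c) r → ρ_c (h + r) = ρ_m r → ρ_c = ρ_m r / (h + r).
ρ_c = 3320 × 17.6 km / (3.04 km + 17.6 km) = 2830 kg/m³.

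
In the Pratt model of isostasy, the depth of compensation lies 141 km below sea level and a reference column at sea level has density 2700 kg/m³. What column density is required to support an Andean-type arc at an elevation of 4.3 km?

Pratt balance: ρ_ref D = ρ (D + h).
ρ = ρ_ref D/(D + h) = 2700 × 141 km/(141 km + 4.3 km) = 2620 kg/m³.

2620 kg/m³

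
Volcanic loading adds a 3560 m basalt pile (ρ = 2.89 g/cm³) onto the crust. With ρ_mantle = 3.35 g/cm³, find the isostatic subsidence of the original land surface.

Subaerial loading: s = t ρ_load / ρ_m.
s = 3560 m × 2.89/3.35 = 3070 m.

3070 m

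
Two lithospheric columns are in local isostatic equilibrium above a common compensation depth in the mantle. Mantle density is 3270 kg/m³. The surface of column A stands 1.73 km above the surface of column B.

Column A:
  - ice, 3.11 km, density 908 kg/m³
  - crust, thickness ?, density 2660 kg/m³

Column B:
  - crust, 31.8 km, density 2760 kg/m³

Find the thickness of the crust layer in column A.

23.8 km

Take the compensation level at the base of the deeper column (depth z_c below the surface of column A) and equate Σ ρ_i t_i down to z_c; mantle fills any gap and the z_c terms cancel.
Column A: 3.11×908 + x×2660 + (z_c − 3.11 − x)×3270
Column B: 1.73×0 + 31.8×2760 + (z_c − 1.73 − 31.8)×3270
The z_c×3270 term appears on both sides and cancels. Collect the known terms of each column as K = Σ(ρt)_known − 3270 × (depth of known layers): K_A = 2823.88 − 3270×3.11 = −7345.82; K_B = 87768 − 3270×(1.73 + 31.8) = −21875.1.
Balance: K_A − x×(3270 − 2660) = K_B, so x = (K_A − K_B)/(3270 − 2660) = 14529.3/610 = 23.8 km.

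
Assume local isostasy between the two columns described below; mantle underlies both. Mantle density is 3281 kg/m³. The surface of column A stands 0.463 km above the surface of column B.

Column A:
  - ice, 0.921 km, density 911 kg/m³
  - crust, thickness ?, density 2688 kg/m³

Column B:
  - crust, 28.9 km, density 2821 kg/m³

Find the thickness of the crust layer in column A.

Take the compensation level at the base of the deeper column (depth z_c below the surface of column A) and equate Σ ρ_i t_i down to z_c; mantle fills any gap and the z_c terms cancel.
Column A: 0.921×911 + x×2688 + (z_c − 0.921 − x)×3281
Column B: 0.463×0 + 28.9×2821 + (z_c − 0.463 − 28.9)×3281
The z_c×3281 term appears on both sides and cancels. Collect the known terms of each column as K = Σ(ρt)_known − 3281 × (depth of known layers): K_A = 839.031 − 3281×0.921 = −2182.77; K_B = 81526.9 − 3281×(0.463 + 28.9) = −14813.103.
Balance: K_A − x×(3281 − 2688) = K_B, so x = (K_A − K_B)/(3281 − 2688) = 12630.3/593 = 21.3 km.

21.3 km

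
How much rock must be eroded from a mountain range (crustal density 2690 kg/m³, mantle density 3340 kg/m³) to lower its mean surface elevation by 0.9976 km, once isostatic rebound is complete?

Net drop Δ = e − u = e − e ρ_c/ρ_m = e (ρ_m − ρ_c)/ρ_m.
e = Δ ρ_m/(ρ_m − ρ_c) = 0.9976 km × 3340/650 = 5.13 km.

5.13 km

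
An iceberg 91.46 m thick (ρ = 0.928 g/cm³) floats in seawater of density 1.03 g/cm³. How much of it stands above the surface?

Floating equilibrium: submerged depth d = t ρ_obj/ρ_fluid = 91.46 m × 0.928/1.03 = 82.4 m.
Freeboard = t − d = 91.46 m − 82.4 m = 9.06 m.

9.06 m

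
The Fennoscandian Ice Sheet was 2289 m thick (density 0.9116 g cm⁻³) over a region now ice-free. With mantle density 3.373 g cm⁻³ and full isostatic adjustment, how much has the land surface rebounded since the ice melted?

Removing the load lets mantle flow back in; uplift u satisfies ρ_ice t = ρ_m u.
u = t ρ_ice/ρ_m = 2289 m × 0.9116/3.373 = 619 m.

619 m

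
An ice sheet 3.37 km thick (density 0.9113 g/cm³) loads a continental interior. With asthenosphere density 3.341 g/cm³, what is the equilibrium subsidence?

0.919 km

Isostatic balance requires: the ice load ρ_ice t is balanced by mantle displaced below, ρ_m s.
s = t ρ_ice / ρ_m = 3.37 km × 0.9113/3.341 = 0.919 km.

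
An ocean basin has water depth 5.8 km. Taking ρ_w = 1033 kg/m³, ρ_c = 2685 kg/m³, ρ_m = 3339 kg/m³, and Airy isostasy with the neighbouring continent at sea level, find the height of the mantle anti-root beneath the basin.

14.7 km

For local isostatic compensation: replacing crust with seawater at the top is compensated by replacing crust with mantle at the base: d (ρ_c − ρ_w) = a (ρ_m − ρ_c).
a = d (ρ_c − ρ_w)/(ρ_m − ρ_c) = 5.8 km × 1652/654 = 14.7 km.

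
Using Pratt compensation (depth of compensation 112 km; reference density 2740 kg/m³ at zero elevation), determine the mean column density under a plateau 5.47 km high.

Pratt balance: ρ_ref D = ρ (D + h).
ρ = ρ_ref D/(D + h) = 2740 × 112 km/(112 km + 5.47 km) = 2610 kg/m³.

2610 kg/m³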